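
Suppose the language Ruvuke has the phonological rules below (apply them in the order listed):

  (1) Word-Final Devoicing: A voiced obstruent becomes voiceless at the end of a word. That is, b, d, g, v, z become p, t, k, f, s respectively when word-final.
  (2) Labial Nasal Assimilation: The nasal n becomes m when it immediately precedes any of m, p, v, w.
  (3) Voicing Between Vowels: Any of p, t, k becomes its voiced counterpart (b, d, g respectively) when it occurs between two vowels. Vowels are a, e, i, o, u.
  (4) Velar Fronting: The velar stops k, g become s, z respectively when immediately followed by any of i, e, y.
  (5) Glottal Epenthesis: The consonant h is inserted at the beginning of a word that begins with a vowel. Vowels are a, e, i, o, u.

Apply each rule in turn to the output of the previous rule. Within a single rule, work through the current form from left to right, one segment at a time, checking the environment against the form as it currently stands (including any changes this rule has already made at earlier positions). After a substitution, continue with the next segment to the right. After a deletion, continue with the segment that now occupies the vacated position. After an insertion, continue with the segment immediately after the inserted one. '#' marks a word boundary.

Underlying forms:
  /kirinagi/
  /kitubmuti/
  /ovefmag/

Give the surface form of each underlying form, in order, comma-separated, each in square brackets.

/kirinagi/:
  (1) Word-Final Devoicing: no change — [kirinagi]
  (2) Labial Nasal Assimilation: no change — [kirinagi]
  (3) Voicing Between Vowels: no change — [kirinagi]
  (4) Velar Fronting: [kirinagi] → [sirinazi]
  (5) Glottal Epenthesis: no change — [sirinazi]
/kitubmuti/:
  (1) Word-Final Devoicing: no change — [kitubmuti]
  (2) Labial Nasal Assimilation: no change — [kitubmuti]
  (3) Voicing Between Vowels: [kitubmuti] → [kidubmudi]
  (4) Velar Fronting: [kidubmudi] → [sidubmudi]
  (5) Glottal Epenthesis: no change — [sidubmudi]
/ovefmag/:
  (1) Word-Final Devoicing: [ovefmag] → [ovefmak]
  (2) Labial Nasal Assimilation: no change — [ovefmak]
  (3) Voicing Between Vowels: no change — [ovefmak]
  (4) Velar Fronting: no change — [ovefmak]
  (5) Glottal Epenthesis: [ovefmak] → [hovefmak]

[sirinazi], [sidubmudi], [hovefmak]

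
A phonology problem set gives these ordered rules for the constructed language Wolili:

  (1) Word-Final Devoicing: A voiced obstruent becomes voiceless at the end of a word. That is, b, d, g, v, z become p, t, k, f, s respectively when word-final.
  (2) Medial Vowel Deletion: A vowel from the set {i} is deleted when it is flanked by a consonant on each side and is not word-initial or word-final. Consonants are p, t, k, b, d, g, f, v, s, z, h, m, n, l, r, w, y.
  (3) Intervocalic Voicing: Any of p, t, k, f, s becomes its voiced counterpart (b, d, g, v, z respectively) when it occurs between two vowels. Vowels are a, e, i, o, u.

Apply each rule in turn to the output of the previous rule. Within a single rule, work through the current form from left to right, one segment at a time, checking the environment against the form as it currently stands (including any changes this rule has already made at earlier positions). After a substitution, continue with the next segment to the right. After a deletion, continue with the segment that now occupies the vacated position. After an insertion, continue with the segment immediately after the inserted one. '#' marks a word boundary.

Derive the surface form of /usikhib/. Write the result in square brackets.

[uskhp]

(1) Word-Final Devoicing: [usikhib] → [usikhip]
(2) Medial Vowel Deletion: [usikhip] → [uskhp]
(3) Intervocalic Voicing: no change — [uskhp]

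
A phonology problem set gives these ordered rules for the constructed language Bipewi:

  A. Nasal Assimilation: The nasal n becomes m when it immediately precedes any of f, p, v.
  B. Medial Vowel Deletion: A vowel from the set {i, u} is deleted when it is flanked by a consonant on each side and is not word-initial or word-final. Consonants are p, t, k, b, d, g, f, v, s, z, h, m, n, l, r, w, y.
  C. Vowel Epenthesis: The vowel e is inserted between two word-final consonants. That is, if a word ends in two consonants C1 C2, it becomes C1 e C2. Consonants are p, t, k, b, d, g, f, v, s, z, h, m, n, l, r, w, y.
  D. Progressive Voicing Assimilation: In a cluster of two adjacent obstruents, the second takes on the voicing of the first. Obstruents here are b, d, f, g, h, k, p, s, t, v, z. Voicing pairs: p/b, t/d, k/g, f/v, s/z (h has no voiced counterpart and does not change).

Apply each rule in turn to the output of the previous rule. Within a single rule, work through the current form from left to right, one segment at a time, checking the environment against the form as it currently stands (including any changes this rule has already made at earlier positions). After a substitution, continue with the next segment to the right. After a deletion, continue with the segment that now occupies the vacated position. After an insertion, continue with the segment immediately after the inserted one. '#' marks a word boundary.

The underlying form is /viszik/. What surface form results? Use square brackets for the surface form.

[vzzek]

A Nasal Assimilation: no change — [viszik]
B Medial Vowel Deletion: [viszik] → [vszk]
C Vowel Epenthesis: [vszk] → [vszek]
D Progressive Voicing Assimilation: [vszek] → [vzzek]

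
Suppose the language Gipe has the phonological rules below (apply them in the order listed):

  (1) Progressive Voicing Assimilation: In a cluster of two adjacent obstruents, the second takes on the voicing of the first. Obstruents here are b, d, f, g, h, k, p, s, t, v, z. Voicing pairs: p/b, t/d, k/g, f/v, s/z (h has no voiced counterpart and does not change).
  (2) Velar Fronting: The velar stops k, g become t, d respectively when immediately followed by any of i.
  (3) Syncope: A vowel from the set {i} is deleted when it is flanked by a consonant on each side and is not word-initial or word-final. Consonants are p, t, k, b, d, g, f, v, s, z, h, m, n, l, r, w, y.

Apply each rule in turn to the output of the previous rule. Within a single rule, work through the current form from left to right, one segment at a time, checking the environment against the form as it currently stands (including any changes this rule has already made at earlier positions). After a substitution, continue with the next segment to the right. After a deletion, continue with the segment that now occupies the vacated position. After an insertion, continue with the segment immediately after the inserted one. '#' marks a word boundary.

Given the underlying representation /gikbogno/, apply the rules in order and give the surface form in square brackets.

[dkpogno]

(1) Progressive Voicing Assimilation: [gikbogno] → [gikpogno]
(2) Velar Fronting: [gikpogno] → [dikpogno]
(3) Syncope: [dikpogno] → [dkpogno]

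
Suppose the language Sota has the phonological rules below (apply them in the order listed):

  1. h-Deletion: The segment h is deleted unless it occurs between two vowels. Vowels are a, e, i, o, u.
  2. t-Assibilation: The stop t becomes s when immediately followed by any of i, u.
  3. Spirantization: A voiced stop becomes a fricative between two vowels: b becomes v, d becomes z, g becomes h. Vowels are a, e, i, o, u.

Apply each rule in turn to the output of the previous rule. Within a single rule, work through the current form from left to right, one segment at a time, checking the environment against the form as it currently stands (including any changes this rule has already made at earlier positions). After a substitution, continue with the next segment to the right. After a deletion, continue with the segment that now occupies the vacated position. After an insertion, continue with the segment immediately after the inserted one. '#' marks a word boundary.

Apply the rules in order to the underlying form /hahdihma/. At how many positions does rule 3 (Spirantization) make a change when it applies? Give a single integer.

1

1 h-Deletion: [hahdihma] → [adima]
2 t-Assibilation: no change — [adima]
3 Spirantization: [adima] → [azima]
Rule 3 changed 1 position(s).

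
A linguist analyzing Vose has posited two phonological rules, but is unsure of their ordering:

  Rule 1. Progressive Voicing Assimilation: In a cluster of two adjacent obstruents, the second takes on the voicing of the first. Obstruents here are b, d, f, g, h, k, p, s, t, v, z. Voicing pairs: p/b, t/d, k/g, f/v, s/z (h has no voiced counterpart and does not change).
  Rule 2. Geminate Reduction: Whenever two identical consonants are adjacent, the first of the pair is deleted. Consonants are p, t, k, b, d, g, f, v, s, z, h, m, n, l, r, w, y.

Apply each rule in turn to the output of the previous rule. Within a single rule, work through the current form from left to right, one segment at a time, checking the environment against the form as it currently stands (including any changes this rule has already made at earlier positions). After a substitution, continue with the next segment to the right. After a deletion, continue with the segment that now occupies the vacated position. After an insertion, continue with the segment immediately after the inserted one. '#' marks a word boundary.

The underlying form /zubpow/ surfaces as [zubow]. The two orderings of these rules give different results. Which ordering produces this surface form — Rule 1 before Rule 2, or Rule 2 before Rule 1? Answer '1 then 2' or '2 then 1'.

Order 1 then 2:
  1 Progressive Voicing Assimilation: [zubpow] → [zubbow]
  2 Geminate Reduction: [zubbow] → [zubow]
  result: [zubow]
Order 2 then 1:
  2 Geminate Reduction: no change — [zubpow]
  1 Progressive Voicing Assimilation: [zubpow] → [zubbow]
  result: [zubbow]

1 then 2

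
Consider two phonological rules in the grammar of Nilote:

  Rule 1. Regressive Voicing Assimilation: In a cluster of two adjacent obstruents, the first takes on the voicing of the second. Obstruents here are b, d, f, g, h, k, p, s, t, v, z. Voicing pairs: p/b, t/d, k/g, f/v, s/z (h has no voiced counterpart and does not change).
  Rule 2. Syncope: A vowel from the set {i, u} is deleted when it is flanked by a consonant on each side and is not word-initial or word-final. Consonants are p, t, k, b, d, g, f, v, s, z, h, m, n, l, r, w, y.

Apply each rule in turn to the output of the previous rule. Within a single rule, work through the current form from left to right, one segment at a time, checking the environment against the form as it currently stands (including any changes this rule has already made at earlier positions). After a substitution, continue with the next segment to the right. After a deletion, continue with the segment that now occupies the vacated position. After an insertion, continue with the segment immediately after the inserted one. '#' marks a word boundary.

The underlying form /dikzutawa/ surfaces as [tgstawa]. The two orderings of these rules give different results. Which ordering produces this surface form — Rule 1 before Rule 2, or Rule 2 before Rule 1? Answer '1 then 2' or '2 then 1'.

Order 1 then 2:
  1 Regressive Voicing Assimilation: [dikzutawa] → [digzutawa]
  2 Syncope: [digzutawa] → [dgztawa]
  result: [dgztawa]
Order 2 then 1:
  2 Syncope: [dikzutawa] → [dkztawa]
  1 Regressive Voicing Assimilation: [dkztawa] → [tgstawa]
  result: [tgstawa]

2 then 1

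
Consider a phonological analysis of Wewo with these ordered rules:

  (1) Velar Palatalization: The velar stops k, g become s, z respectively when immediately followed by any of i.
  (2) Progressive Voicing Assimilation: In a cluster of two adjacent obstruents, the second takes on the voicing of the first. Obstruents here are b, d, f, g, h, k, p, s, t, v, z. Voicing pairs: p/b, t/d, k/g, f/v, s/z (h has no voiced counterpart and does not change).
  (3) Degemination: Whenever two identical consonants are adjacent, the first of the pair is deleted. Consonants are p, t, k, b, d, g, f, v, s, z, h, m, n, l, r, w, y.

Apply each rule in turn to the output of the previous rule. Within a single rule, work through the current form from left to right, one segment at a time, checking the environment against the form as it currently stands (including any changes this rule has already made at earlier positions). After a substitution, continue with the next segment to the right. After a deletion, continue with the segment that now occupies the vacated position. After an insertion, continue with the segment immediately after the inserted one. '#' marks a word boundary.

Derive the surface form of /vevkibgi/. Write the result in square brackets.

[vevzibzi]

(1) Velar Palatalization: [vevkibgi] → [vevsibzi]
(2) Progressive Voicing Assimilation: [vevsibzi] → [vevzibzi]
(3) Degemination: no change — [vevzibzi]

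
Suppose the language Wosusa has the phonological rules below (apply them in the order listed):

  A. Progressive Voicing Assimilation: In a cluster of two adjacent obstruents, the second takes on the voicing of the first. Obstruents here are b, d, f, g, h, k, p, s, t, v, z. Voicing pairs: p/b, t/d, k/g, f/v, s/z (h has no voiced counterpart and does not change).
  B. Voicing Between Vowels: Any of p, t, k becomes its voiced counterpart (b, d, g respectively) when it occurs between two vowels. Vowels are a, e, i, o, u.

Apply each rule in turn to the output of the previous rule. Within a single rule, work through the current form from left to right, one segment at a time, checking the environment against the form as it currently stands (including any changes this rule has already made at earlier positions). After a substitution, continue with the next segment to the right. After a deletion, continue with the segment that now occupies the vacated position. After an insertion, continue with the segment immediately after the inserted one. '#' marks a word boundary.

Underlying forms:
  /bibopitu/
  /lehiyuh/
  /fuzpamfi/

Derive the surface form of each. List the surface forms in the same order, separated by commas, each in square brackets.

/bibopitu/:
  A Progressive Voicing Assimilation: no change — [bibopitu]
  B Voicing Between Vowels: [bibopitu] → [bibobidu]
/lehiyuh/:
  A Progressive Voicing Assimilation: no change — [lehiyuh]
  B Voicing Between Vowels: no change — [lehiyuh]
/fuzpamfi/:
  A Progressive Voicing Assimilation: [fuzpamfi] → [fuzbamfi]
  B Voicing Between Vowels: no change — [fuzbamfi]

[bibobidu], [lehiyuh], [fuzbamfi]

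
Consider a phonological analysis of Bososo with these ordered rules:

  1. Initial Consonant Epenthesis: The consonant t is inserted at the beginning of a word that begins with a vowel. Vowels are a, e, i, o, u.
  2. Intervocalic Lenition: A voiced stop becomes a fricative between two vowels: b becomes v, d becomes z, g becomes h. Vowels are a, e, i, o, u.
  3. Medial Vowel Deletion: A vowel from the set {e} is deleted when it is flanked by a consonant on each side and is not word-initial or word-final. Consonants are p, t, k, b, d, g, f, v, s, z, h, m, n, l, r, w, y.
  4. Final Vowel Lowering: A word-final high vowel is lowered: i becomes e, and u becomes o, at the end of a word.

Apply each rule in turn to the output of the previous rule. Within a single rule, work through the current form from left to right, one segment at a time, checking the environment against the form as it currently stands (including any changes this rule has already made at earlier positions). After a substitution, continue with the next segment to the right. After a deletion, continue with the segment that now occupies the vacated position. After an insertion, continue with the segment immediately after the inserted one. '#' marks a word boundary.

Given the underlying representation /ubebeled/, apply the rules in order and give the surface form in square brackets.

[tuvvld]

1 Initial Consonant Epenthesis: [ubebeled] → [tubebeled]
2 Intervocalic Lenition: [tubebeled] → [tuveveled]
3 Medial Vowel Deletion: [tuveveled] → [tuvvld]
4 Final Vowel Lowering: no change — [tuvvld]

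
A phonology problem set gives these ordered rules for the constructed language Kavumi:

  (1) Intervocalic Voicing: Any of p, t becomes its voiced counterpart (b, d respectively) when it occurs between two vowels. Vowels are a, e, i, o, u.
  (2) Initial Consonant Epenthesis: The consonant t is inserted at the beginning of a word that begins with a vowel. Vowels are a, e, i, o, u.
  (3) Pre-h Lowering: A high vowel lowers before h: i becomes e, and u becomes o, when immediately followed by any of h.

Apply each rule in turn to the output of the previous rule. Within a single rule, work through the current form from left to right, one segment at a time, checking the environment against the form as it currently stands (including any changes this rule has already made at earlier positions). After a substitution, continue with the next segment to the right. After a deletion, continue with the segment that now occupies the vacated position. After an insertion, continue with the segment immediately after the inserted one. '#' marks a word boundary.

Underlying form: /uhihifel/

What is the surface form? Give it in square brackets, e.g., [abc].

(1) Intervocalic Voicing: no change — [uhihifel]
(2) Initial Consonant Epenthesis: [uhihifel] → [tuhihifel]
(3) Pre-h Lowering: [tuhihifel] → [tohehifel]

[tohehifel]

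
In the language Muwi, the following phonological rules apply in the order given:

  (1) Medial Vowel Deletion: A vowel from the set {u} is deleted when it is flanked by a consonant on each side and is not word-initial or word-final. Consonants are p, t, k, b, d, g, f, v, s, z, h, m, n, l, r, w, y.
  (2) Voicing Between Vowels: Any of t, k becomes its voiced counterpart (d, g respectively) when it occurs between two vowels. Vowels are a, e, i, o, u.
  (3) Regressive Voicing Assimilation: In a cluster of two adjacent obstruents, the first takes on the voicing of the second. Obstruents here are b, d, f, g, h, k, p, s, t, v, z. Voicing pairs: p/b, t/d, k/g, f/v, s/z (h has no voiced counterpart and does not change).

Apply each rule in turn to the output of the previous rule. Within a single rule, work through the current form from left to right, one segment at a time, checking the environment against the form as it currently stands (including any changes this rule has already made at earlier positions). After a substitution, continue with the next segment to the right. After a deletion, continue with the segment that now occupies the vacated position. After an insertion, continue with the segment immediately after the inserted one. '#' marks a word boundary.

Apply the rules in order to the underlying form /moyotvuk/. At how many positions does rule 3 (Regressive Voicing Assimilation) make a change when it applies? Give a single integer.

2

(1) Medial Vowel Deletion: [moyotvuk] → [moyotvk]
(2) Voicing Between Vowels: no change — [moyotvk]
(3) Regressive Voicing Assimilation: [moyotvk] → [moyodfk]
Rule 3 changed 2 position(s).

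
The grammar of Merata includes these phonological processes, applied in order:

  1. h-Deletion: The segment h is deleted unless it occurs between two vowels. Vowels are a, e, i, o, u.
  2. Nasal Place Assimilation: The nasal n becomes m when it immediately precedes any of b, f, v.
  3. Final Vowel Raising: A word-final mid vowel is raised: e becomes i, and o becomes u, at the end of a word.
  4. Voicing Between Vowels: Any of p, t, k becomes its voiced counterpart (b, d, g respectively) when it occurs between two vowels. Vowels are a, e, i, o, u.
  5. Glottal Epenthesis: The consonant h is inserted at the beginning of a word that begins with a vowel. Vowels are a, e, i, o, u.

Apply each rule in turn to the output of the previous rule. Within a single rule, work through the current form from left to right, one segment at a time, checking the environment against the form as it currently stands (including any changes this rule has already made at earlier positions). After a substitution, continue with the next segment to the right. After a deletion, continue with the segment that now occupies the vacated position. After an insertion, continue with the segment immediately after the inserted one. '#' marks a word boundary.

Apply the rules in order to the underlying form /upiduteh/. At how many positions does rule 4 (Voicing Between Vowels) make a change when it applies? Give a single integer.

2

1 h-Deletion: [upiduteh] → [upidute]
2 Nasal Place Assimilation: no change — [upidute]
3 Final Vowel Raising: [upidute] → [upiduti]
4 Voicing Between Vowels: [upiduti] → [ubidudi]
5 Glottal Epenthesis: [ubidudi] → [hubidudi]
Rule 4 changed 2 position(s).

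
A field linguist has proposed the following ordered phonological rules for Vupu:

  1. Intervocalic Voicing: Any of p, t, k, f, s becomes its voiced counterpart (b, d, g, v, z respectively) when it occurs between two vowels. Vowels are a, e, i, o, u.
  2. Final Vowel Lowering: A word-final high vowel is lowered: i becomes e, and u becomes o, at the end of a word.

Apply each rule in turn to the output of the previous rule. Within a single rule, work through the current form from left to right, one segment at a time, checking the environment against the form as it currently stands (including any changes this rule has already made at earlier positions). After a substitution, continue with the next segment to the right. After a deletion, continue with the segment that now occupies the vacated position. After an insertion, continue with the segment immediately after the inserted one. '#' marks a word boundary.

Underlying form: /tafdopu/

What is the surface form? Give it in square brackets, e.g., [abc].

1 Intervocalic Voicing: [tafdopu] → [tafdobu]
2 Final Vowel Lowering: [tafdobu] → [tafdobo]

[tafdobo]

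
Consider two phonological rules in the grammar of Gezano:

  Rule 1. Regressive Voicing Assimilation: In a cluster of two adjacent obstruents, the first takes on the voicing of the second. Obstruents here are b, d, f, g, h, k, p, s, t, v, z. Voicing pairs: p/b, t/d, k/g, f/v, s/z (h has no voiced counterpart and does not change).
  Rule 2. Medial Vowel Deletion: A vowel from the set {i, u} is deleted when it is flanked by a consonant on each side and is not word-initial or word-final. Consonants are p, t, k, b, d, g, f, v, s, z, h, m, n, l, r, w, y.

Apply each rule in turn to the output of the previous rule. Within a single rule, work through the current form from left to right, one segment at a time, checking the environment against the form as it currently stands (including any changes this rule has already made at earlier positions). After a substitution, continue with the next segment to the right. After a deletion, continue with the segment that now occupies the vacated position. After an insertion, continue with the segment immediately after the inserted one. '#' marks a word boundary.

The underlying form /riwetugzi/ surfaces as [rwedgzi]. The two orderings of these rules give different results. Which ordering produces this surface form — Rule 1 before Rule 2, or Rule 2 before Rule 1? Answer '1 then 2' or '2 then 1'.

Order 1 then 2:
  1 Regressive Voicing Assimilation: no change — [riwetugzi]
  2 Medial Vowel Deletion: [riwetugzi] → [rwetgzi]
  result: [rwetgzi]
Order 2 then 1:
  2 Medial Vowel Deletion: [riwetugzi] → [rwetgzi]
  1 Regressive Voicing Assimilation: [rwetgzi] → [rwedgzi]
  result: [rwedgzi]

2 then 1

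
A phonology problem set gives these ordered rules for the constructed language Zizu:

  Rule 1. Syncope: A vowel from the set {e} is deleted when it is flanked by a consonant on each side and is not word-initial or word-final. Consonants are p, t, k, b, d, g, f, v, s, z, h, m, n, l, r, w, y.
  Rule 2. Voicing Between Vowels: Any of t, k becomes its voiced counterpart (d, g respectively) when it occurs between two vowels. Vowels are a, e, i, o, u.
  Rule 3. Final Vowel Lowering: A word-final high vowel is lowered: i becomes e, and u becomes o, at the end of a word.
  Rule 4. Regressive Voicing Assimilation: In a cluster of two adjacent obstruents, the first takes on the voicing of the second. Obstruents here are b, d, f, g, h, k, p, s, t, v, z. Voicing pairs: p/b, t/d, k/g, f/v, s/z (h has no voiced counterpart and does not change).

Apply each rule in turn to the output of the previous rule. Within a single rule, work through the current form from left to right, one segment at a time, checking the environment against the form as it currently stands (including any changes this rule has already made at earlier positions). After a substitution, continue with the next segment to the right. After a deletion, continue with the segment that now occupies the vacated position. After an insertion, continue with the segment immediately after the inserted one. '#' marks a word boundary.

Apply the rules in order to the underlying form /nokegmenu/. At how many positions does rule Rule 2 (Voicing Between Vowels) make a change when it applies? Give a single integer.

Rule 1 Syncope: [nokegmenu] → [nokgmnu]
Rule 2 Voicing Between Vowels: no change — [nokgmnu]
Rule 3 Final Vowel Lowering: [nokgmnu] → [nokgmno]
Rule 4 Regressive Voicing Assimilation: [nokgmno] → [noggmno]
Rule Rule 2 changed 0 position(s).

0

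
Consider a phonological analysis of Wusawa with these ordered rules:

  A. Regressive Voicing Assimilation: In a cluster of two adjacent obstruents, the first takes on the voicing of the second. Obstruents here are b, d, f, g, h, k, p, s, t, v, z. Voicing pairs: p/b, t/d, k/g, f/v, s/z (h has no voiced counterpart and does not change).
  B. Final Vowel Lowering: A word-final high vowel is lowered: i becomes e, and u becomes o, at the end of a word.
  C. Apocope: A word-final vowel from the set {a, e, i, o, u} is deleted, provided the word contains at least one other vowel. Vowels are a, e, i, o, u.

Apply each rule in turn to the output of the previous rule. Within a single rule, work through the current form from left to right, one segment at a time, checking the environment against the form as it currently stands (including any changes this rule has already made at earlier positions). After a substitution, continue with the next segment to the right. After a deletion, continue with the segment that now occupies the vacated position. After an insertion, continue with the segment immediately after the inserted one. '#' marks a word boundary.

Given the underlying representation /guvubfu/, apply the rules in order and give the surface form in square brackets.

A Regressive Voicing Assimilation: [guvubfu] → [guvupfu]
B Final Vowel Lowering: [guvupfu] → [guvupfo]
C Apocope: [guvupfo] → [guvupf]

[guvupf]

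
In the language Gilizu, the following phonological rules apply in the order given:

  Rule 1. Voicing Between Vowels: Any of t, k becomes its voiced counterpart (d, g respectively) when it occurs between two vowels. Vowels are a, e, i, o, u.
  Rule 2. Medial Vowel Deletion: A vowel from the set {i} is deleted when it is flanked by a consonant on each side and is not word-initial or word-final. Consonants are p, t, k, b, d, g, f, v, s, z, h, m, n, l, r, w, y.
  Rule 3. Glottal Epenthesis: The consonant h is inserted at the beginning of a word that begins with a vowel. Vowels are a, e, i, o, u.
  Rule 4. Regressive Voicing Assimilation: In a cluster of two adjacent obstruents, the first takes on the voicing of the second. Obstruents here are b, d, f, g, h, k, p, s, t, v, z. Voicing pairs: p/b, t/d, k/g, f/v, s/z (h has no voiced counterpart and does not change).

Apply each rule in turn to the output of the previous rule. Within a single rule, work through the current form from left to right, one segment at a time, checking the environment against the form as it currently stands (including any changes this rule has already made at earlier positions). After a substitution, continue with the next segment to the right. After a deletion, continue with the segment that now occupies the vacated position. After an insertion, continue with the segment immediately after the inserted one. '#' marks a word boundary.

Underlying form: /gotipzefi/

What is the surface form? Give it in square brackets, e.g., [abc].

[gotbzefi]

Rule 1 Voicing Between Vowels: [gotipzefi] → [godipzefi]
Rule 2 Medial Vowel Deletion: [godipzefi] → [godpzefi]
Rule 3 Glottal Epenthesis: no change — [godpzefi]
Rule 4 Regressive Voicing Assimilation: [godpzefi] → [gotbzefi]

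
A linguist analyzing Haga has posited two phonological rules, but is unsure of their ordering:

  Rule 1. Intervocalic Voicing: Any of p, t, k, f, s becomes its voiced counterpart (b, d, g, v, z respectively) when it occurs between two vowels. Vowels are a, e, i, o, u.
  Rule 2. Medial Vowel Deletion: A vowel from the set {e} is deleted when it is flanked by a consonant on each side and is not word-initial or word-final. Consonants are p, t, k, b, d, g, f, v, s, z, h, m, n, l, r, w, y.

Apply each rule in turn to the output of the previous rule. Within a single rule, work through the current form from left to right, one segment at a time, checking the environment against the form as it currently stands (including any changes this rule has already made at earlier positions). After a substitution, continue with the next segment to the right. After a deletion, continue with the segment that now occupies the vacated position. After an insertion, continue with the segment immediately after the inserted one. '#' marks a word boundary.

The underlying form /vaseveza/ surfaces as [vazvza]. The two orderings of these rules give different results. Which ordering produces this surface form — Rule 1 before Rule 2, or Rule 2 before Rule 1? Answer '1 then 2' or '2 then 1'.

1 then 2

Order 1 then 2:
  1 Intervocalic Voicing: [vaseveza] → [vazeveza]
  2 Medial Vowel Deletion: [vazeveza] → [vazvza]
  result: [vazvza]
Order 2 then 1:
  2 Medial Vowel Deletion: [vaseveza] → [vasvza]
  1 Intervocalic Voicing: no change — [vasvza]
  result: [vasvza]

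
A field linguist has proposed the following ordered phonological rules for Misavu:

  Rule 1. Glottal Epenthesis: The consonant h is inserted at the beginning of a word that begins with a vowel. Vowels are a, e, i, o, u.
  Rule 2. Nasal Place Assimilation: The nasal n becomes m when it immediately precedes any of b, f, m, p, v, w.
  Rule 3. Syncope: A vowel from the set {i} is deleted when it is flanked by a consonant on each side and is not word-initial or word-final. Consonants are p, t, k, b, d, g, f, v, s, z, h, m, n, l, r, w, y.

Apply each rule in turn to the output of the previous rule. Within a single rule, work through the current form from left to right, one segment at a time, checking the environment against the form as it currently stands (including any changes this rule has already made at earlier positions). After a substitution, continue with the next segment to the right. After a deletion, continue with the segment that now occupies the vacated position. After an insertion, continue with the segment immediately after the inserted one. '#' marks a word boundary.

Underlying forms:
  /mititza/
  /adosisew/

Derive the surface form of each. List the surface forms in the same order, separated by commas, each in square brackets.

/mititza/:
  Rule 1 Glottal Epenthesis: no change — [mititza]
  Rule 2 Nasal Place Assimilation: no change — [mititza]
  Rule 3 Syncope: [mititza] → [mttza]
/adosisew/:
  Rule 1 Glottal Epenthesis: [adosisew] → [hadosisew]
  Rule 2 Nasal Place Assimilation: no change — [hadosisew]
  Rule 3 Syncope: [hadosisew] → [hadossew]

[mttza], [hadossew]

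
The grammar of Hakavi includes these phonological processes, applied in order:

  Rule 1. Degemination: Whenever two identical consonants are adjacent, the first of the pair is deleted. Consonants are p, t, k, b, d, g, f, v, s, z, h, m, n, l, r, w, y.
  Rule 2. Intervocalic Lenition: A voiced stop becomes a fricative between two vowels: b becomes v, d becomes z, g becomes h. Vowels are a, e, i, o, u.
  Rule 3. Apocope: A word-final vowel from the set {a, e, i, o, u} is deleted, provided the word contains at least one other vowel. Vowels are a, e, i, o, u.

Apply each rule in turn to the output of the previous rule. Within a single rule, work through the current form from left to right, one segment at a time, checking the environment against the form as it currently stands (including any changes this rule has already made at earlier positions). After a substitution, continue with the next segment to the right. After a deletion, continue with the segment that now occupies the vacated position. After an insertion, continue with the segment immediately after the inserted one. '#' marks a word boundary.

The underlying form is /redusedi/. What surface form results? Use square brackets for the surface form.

[rezusez]

Rule 1 Degemination: no change — [redusedi]
Rule 2 Intervocalic Lenition: [redusedi] → [rezusezi]
Rule 3 Apocope: [rezusezi] → [rezusez]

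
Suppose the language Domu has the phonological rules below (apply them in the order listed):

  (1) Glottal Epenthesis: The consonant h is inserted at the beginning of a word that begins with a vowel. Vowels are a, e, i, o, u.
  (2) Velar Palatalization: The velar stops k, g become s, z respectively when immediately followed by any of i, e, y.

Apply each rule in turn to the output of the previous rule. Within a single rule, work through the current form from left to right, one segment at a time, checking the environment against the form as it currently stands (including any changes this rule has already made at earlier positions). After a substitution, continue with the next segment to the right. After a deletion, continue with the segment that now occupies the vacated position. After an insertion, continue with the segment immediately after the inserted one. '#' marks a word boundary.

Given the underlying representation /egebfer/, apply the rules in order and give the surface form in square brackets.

(1) Glottal Epenthesis: [egebfer] → [hegebfer]
(2) Velar Palatalization: [hegebfer] → [hezebfer]

[hezebfer]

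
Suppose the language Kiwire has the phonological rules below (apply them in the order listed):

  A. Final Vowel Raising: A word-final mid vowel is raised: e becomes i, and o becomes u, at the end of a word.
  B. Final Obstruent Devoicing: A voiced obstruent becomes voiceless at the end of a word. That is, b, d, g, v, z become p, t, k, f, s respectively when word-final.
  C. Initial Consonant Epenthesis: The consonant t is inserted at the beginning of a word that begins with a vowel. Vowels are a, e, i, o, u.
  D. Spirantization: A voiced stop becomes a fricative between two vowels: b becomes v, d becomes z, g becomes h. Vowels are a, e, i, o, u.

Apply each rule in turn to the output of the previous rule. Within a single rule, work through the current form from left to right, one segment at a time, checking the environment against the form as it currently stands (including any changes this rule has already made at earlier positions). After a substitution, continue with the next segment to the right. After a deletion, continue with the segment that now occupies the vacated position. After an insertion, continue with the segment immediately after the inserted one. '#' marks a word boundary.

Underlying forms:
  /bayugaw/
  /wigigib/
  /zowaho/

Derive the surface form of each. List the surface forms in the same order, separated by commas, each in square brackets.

[bayuhaw], [wihihip], [zowahu]

/bayugaw/:
  A Final Vowel Raising: no change — [bayugaw]
  B Final Obstruent Devoicing: no change — [bayugaw]
  C Initial Consonant Epenthesis: no change — [bayugaw]
  D Spirantization: [bayugaw] → [bayuhaw]
/wigigib/:
  A Final Vowel Raising: no change — [wigigib]
  B Final Obstruent Devoicing: [wigigib] → [wigigip]
  C Initial Consonant Epenthesis: no change — [wigigip]
  D Spirantization: [wigigip] → [wihihip]
/zowaho/:
  A Final Vowel Raising: [zowaho] → [zowahu]
  B Final Obstruent Devoicing: no change — [zowahu]
  C Initial Consonant Epenthesis: no change — [zowahu]
  D Spirantization: no change — [zowahu]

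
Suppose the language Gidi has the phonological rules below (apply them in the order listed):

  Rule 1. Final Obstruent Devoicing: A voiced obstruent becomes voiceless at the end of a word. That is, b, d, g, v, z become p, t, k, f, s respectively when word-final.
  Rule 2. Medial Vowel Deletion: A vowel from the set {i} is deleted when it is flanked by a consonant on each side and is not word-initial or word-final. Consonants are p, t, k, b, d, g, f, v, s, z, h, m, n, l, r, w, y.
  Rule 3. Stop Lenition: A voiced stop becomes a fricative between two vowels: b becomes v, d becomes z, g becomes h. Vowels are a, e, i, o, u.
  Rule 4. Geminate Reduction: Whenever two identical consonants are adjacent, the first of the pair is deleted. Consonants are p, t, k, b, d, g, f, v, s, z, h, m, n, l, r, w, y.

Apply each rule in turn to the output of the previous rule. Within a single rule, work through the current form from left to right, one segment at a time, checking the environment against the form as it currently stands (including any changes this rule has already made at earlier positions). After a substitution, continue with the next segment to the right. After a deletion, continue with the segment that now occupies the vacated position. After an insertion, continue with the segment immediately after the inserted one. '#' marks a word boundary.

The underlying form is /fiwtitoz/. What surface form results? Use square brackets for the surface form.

[fwtos]

Rule 1 Final Obstruent Devoicing: [fiwtitoz] → [fiwtitos]
Rule 2 Medial Vowel Deletion: [fiwtitos] → [fwttos]
Rule 3 Stop Lenition: no change — [fwttos]
Rule 4 Geminate Reduction: [fwttos] → [fwtos]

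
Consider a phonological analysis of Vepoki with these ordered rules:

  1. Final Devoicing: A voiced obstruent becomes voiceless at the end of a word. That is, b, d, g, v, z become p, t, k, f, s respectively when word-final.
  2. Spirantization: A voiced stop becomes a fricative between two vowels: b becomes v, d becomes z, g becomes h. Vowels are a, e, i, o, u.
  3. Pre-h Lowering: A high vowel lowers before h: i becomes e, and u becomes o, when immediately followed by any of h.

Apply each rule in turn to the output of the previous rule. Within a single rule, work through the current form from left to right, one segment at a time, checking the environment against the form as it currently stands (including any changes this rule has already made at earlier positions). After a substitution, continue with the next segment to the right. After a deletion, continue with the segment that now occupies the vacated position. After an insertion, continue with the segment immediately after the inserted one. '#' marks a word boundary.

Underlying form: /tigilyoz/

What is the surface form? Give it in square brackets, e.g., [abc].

1 Final Devoicing: [tigilyoz] → [tigilyos]
2 Spirantization: [tigilyos] → [tihilyos]
3 Pre-h Lowering: [tihilyos] → [tehilyos]

[tehilyos]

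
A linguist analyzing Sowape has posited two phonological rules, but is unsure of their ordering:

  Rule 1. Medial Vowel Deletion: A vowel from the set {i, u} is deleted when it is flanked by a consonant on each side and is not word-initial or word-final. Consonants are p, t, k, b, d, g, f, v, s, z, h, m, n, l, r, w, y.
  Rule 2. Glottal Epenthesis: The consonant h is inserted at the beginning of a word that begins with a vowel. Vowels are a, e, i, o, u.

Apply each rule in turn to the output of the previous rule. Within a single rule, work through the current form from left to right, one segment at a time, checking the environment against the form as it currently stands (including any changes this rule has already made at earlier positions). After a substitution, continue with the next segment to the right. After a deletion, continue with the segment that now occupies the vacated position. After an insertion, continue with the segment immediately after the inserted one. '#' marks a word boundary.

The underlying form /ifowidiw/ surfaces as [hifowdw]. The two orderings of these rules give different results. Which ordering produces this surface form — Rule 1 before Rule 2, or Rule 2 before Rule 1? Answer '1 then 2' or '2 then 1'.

1 then 2

Order 1 then 2:
  1 Medial Vowel Deletion: [ifowidiw] → [ifowdw]
  2 Glottal Epenthesis: [ifowdw] → [hifowdw]
  result: [hifowdw]
Order 2 then 1:
  2 Glottal Epenthesis: [ifowidiw] → [hifowidiw]
  1 Medial Vowel Deletion: [hifowidiw] → [hfowdw]
  result: [hfowdw]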